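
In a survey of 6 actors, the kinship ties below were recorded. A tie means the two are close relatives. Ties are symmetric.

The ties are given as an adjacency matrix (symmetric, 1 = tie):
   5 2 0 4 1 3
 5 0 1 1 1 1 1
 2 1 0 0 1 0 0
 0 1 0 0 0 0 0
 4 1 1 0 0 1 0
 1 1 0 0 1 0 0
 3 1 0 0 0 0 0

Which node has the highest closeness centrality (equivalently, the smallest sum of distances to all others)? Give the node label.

Farness (sum of distances to all others) for each node — 0:9, 1:8, 2:8, 3:9, 4:7, 5:5.
The smallest farness is 5, for 5, so 5 has the highest closeness.

5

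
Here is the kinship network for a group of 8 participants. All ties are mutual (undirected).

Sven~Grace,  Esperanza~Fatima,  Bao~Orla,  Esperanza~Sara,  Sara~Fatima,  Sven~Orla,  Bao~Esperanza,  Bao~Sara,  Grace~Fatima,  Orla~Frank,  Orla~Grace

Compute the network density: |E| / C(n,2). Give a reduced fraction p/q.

11/28

There are 11 edges and 8 nodes, so the maximum possible is C(8,2) = 28.
Density = 11/28.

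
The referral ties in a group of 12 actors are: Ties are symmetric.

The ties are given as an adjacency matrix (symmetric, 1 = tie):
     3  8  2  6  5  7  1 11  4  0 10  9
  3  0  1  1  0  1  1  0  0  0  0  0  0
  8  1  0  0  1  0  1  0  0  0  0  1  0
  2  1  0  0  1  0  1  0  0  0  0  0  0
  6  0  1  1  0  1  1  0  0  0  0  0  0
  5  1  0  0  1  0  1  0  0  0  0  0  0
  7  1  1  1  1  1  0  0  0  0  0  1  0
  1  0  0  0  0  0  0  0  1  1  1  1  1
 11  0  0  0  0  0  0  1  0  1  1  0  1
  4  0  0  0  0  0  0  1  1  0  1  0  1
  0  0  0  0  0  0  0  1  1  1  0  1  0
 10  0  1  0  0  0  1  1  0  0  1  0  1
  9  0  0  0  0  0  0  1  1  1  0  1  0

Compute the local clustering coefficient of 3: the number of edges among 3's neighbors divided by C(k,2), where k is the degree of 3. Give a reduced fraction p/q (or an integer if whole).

3's neighbors: 2, 5, 7, and 8 (k = 4).
Possible neighbor pairs: C(4,2) = 6. Edges among them: 2–7, 5–7, 7–8 → e = 3.
Clustering(3) = 3/6 = 1/2.

1/2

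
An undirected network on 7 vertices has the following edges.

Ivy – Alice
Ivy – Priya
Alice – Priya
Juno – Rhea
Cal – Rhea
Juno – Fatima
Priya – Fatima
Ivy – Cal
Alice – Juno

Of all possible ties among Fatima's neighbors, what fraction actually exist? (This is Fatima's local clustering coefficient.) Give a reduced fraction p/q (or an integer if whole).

0

Fatima's neighbors: Juno and Priya (k = 2).
Possible neighbor pairs: C(2,2) = 1. Edges among them: none → e = 0.
Clustering(Fatima) = 0/1.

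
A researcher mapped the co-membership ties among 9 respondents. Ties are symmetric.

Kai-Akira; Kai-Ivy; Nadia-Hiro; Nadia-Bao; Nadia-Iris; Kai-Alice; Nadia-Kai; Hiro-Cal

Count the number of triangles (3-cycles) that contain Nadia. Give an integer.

0

Nadia's neighbors are Bao, Hiro, Iris, and Kai, but none of them are tied to each other, so no triangle contains Nadia.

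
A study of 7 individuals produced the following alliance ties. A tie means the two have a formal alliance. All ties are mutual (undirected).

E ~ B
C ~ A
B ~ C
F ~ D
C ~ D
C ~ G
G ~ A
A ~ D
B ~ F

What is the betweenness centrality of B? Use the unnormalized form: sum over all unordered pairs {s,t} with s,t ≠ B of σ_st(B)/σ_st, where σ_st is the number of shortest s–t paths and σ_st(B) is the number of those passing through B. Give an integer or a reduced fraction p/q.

35/6

Pairs whose geodesics pass through B — E–C: 1; E–A: 1; E–F: 1; E–G: 1; E–D: 2/2; C–F: 1/2; F–G: 1/3.
All other pairs contribute 0.
Summing the contributions gives betweenness(B) = 35/6.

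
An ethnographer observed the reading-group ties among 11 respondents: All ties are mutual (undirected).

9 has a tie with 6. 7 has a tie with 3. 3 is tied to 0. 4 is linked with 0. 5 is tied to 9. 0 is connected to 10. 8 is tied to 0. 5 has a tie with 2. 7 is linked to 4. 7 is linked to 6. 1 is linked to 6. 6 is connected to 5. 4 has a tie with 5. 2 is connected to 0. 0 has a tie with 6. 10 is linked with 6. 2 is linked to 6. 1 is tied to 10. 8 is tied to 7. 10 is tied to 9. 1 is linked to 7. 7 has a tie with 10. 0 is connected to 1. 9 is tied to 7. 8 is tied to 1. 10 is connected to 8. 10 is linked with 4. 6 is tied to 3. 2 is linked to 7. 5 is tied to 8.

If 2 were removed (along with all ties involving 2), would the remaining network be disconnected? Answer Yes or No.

No

Even without 2, every remaining node can still reach every other (the residual graph is connected), so 2 is not a cut vertex.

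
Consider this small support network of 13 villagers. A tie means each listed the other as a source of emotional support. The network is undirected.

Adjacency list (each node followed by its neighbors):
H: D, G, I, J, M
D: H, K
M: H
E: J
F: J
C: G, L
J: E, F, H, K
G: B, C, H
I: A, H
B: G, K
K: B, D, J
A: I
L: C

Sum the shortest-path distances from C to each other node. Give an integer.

33

Distances from C: A:4, B:2, D:3, E:4, F:4, G:1, H:2, I:3, J:3, K:3, L:1, M:3.
Sum = 4 + 2 + 3 + 4 + 4 + 1 + 2 + 3 + 3 + 3 + 1 + 3 = 33.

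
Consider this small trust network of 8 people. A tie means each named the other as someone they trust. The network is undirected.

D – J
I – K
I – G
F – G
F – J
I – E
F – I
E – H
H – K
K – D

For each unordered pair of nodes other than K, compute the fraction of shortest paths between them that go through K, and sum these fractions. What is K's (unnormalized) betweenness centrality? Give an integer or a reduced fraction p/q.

Pairs whose geodesics pass through K — E–D: 2/2; I–D: 1; I–H: 1/2; G–D: 1/2; G–H: 1/2; F–H: 1/2; J–H: 1; D–H: 1.
All other pairs contribute 0.
Summing the contributions gives betweenness(K) = 6.

6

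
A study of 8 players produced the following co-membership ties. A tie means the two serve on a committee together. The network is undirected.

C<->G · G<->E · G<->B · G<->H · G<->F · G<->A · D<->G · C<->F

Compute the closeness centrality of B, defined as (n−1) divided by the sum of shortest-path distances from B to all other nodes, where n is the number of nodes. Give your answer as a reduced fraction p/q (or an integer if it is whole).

Distances from B: A:2, C:2, D:2, E:2, F:2, G:1, H:2. Sum = 13.
n = 8, so closeness = 7/13.

7/13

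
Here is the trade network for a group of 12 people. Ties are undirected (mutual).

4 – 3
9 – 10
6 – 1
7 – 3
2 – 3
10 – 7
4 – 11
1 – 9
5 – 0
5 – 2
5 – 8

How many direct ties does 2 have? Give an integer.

2 is directly tied to 3 and 5. That is 2 neighbors, so the degree of 2 is 2.

2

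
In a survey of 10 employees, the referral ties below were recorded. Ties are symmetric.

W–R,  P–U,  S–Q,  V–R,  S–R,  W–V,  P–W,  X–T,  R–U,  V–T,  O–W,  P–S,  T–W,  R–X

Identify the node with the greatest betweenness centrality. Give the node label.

R

Unnormalized betweenness of each node: O:0, P:19/4, Q:0, R:29/2, S:103/12, T:7/4, U:7/12, V:13/12, W:38/3, X:13/12.
R has the largest value, 29/2, making it the main broker — the node through which the most shortest paths run.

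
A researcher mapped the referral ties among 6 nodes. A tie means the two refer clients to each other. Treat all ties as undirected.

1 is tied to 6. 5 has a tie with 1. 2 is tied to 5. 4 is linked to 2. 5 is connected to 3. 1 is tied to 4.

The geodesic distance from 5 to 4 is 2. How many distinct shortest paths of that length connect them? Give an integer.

2

The shortest distance is 2. The length-2 paths are: 5–2–4; 5–1–4.
That gives 2 distinct shortest paths.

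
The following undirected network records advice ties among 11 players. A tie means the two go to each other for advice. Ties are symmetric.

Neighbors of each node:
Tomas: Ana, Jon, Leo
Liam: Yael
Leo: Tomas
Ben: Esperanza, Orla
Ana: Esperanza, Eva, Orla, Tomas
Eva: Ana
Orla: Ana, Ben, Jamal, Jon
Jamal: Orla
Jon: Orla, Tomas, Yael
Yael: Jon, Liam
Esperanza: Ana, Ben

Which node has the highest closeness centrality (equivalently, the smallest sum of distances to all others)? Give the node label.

Farness (sum of distances to all others) for each node — Ana:19, Ben:25, Esperanza:26, Eva:28, Jamal:27, Jon:19, Leo:29, Liam:35, Orla:18, Tomas:20, Yael:26.
The smallest farness is 18, for Orla, so Orla has the highest closeness.

Orla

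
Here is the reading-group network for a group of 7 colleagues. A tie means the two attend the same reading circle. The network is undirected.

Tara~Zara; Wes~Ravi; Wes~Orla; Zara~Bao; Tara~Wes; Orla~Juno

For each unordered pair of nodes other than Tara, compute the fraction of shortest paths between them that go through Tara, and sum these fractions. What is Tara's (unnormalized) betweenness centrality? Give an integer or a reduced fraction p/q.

8

Pairs whose geodesics pass through Tara — Orla–Zara: 1; Orla–Bao: 1; Zara–Wes: 1; Zara–Ravi: 1; Zara–Juno: 1; Wes–Bao: 1; Bao–Ravi: 1; Bao–Juno: 1.
All other pairs contribute 0.
Summing the contributions gives betweenness(Tara) = 8.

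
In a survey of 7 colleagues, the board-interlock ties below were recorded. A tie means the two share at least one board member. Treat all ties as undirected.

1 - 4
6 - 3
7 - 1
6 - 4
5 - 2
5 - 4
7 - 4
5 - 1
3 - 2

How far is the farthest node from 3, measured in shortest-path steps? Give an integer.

Distances from 3: 1:3, 2:1, 4:2, 5:2, 6:1, 7:3.
The largest is 3 (to 7 and 1), so the eccentricity of 3 is 3.

3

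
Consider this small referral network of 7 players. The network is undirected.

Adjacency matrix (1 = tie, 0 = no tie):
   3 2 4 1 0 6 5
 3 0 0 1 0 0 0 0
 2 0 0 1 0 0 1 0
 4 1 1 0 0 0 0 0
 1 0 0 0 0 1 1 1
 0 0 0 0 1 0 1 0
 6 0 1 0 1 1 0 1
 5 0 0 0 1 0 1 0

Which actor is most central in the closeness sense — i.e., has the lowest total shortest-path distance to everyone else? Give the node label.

Farness (sum of distances to all others) for each node — 0:13, 1:12, 2:10, 3:18, 4:13, 5:13, 6:9.
The smallest farness is 9, for 6, so 6 has the highest closeness.

6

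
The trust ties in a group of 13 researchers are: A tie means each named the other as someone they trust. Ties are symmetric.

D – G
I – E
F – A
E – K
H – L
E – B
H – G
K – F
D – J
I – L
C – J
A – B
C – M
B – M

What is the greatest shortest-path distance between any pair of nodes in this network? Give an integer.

Eccentricity of each node (its greatest distance to any other): A:6, B:5, C:5, D:6, E:5, F:6, G:6, H:5, I:5, J:5, K:6, L:5, M:5.
The maximum eccentricity is 6, realized for instance by the pair G–F via G – H – L – I – E – K – F. So the diameter is 6.

6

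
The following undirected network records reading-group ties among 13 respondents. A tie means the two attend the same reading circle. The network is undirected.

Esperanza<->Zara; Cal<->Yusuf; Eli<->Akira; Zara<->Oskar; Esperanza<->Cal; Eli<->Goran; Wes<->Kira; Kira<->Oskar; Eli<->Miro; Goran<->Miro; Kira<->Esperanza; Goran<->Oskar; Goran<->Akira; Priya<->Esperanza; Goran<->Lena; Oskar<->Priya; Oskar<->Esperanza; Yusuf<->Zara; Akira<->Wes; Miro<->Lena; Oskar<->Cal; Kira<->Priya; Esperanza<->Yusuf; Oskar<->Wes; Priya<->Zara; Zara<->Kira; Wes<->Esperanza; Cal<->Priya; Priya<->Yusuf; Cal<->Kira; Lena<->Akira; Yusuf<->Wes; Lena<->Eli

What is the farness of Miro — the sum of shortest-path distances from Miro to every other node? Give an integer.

Distances from Miro: Akira:2, Cal:3, Eli:1, Esperanza:3, Goran:1, Kira:3, Lena:1, Oskar:2, Priya:3, Wes:3, Yusuf:4, Zara:3.
Sum = 2 + 3 + 1 + 3 + 1 + 3 + 1 + 2 + 3 + 3 + 4 + 3 = 29.

29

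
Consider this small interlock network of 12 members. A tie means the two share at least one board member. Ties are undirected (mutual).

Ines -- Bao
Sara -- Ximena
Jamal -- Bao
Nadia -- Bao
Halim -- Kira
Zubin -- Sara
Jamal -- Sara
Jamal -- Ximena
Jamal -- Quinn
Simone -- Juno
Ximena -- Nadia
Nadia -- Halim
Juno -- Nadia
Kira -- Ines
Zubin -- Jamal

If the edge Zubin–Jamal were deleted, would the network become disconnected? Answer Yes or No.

No

Even without that edge, Zubin still reaches Jamal via Zubin – Sara – Jamal, so the network stays connected. Not a bridge.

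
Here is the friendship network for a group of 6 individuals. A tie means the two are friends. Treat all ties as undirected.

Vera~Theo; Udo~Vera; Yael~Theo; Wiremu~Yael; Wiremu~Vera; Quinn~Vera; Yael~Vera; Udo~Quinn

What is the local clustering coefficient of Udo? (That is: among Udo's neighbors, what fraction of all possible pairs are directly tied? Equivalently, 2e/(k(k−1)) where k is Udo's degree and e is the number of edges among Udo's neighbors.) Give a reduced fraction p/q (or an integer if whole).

1

Udo's neighbors: Quinn and Vera (k = 2).
Possible neighbor pairs: C(2,2) = 1. Edges among them: Quinn–Vera → e = 1.
Clustering(Udo) = 1/1.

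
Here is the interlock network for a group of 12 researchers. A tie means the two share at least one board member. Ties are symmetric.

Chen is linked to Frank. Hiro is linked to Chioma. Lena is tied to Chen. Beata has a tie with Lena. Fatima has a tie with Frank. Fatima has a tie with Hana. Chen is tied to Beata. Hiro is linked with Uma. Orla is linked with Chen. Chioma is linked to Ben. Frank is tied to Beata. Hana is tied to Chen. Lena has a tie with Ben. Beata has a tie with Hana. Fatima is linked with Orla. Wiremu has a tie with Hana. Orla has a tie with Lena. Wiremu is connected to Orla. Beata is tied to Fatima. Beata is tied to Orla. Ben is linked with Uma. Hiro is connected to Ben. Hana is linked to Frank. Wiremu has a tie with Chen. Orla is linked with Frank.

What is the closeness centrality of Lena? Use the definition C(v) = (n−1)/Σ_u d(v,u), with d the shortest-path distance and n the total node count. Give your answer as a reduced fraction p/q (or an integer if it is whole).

11/18

Distances from Lena: Beata:1, Ben:1, Chen:1, Chioma:2, Fatima:2, Frank:2, Hana:2, Hiro:2, Orla:1, Uma:2, Wiremu:2. Sum = 18.
n = 12, so closeness = 11/18.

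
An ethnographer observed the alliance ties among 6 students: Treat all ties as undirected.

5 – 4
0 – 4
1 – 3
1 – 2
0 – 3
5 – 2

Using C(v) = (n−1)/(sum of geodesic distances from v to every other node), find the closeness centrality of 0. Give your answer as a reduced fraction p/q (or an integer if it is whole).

5/9

Distances from 0: 1:2, 2:3, 3:1, 4:1, 5:2. Sum = 9.
n = 6, so closeness = 5/9.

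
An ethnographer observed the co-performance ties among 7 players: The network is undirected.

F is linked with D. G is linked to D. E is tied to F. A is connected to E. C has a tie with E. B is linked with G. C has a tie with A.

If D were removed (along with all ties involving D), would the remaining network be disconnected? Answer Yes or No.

Removing D leaves {B and G} with no path to {A, C, E, and F}, so the network splits into 2 components. D is a cut vertex.

Yes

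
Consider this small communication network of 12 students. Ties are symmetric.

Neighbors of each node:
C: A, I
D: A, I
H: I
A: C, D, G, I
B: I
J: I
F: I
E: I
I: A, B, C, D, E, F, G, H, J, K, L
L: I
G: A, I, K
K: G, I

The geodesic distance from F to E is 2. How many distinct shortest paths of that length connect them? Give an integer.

1

The shortest distance is 2, and the only length-2 path is F–I–E. So there is exactly 1 shortest path.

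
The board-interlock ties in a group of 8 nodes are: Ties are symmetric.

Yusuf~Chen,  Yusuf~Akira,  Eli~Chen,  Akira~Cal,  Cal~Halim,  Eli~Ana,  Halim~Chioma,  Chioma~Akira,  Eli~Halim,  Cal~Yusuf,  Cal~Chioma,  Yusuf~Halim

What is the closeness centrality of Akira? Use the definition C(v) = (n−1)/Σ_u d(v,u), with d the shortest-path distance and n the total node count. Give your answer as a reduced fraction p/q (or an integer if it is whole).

Distances from Akira: Ana:4, Cal:1, Chen:2, Chioma:1, Eli:3, Halim:2, Yusuf:1. Sum = 14.
n = 8, so closeness = 7/14 = 1/2.

1/2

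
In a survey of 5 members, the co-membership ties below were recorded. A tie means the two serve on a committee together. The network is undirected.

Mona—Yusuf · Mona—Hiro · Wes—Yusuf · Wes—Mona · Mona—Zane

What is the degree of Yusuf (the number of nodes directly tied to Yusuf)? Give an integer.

Yusuf is directly tied to Mona and Wes. That is 2 neighbors, so the degree of Yusuf is 2.

2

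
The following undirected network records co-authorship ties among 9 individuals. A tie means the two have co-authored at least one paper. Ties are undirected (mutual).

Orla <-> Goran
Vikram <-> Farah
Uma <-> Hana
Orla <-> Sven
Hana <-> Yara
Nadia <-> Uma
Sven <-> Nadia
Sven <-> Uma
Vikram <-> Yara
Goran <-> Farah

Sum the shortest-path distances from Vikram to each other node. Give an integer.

20

Distances from Vikram: Farah:1, Goran:2, Hana:2, Nadia:4, Orla:3, Sven:4, Uma:3, Yara:1.
Sum = 1 + 2 + 2 + 4 + 3 + 4 + 3 + 1 = 20.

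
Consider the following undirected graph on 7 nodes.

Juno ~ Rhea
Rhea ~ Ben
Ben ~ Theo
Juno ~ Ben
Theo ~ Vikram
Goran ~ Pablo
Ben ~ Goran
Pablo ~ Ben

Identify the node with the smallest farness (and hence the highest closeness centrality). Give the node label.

Farness (sum of distances to all others) for each node — Ben:7, Goran:11, Juno:11, Pablo:11, Rhea:11, Theo:10, Vikram:15.
The smallest farness is 7, for Ben, so Ben has the highest closeness.

Ben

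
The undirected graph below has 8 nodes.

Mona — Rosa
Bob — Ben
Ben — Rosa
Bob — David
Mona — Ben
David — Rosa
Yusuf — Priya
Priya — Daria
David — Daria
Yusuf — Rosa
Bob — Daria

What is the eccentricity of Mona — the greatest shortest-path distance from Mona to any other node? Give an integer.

3

Distances from Mona: Ben:1, Bob:2, Daria:3, David:2, Priya:3, Rosa:1, Yusuf:2.
The largest is 3 (to Priya and Daria), so the eccentricity of Mona is 3.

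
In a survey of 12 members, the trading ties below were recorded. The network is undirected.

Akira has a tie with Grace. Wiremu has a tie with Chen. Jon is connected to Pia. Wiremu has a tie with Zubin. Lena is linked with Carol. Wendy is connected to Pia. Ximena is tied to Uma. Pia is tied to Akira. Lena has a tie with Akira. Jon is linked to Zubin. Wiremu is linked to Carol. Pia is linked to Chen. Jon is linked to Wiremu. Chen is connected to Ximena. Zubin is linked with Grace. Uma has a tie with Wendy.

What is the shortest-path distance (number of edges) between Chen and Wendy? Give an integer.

One shortest route is Chen – Pia – Wendy, which uses 2 edges, and Chen and Wendy are not directly tied, so nothing shorter exists. So d(Chen,Wendy) = 2.

2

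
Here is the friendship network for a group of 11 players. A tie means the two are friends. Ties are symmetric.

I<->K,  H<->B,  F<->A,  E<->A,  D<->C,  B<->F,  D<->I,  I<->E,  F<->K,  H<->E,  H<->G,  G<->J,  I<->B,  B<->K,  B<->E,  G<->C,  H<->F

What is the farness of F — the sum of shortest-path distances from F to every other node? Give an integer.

19

Distances from F: A:1, B:1, C:3, D:3, E:2, G:2, H:1, I:2, J:3, K:1.
Sum = 1 + 1 + 3 + 3 + 2 + 2 + 1 + 2 + 3 + 1 = 19.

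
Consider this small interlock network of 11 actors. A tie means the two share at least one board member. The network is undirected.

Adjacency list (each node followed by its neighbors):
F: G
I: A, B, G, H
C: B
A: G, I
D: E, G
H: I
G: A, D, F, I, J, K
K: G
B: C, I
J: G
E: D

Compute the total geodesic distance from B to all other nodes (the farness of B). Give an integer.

Distances from B: A:2, C:1, D:3, E:4, F:3, G:2, H:2, I:1, J:3, K:3.
Sum = 2 + 1 + 3 + 4 + 3 + 2 + 2 + 1 + 3 + 3 = 24.

24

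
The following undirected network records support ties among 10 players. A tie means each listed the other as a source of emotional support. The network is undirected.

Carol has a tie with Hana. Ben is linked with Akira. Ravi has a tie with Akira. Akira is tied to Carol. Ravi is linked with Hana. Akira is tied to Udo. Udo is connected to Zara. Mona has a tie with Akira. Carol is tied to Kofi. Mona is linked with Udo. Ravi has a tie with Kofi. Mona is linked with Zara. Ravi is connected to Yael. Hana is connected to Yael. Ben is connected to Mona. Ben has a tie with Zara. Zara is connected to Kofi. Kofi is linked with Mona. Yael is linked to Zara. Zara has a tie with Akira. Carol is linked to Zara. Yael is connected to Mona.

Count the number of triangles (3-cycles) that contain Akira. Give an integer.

Akira's neighbors: Ben, Carol, Mona, Ravi, Udo, and Zara.
Neighbor pairs that are themselves tied: Akira–Ben–Mona; Akira–Ben–Zara; Akira–Carol–Zara; Akira–Mona–Udo; Akira–Mona–Zara; Akira–Udo–Zara. Each forms one triangle with Akira, for 6 in total.

6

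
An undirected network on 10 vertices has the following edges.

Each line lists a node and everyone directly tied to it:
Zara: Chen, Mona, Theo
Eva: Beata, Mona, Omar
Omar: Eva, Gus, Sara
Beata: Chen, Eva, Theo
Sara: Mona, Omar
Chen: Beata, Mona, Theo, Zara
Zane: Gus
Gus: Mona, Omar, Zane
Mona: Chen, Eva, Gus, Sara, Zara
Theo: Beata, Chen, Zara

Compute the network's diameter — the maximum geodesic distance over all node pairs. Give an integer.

Eccentricity of each node (its greatest distance to any other): Beata:4, Chen:3, Eva:3, Gus:3, Mona:2, Omar:3, Sara:3, Theo:4, Zane:4, Zara:3.
The maximum eccentricity is 4, realized for instance by the pair Theo–Zane via Theo – Chen – Mona – Gus – Zane. So the diameter is 4.

4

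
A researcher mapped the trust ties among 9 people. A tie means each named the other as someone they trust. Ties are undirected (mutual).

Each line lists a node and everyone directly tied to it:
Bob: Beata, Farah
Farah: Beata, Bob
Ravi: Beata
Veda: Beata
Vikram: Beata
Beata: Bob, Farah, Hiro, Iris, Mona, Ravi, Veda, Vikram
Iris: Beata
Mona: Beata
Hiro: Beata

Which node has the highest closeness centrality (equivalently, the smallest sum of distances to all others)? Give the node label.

Beata

Farness (sum of distances to all others) for each node — Beata:8, Bob:14, Farah:14, Hiro:15, Iris:15, Mona:15, Ravi:15, Veda:15, Vikram:15.
The smallest farness is 8, for Beata, so Beata has the highest closeness.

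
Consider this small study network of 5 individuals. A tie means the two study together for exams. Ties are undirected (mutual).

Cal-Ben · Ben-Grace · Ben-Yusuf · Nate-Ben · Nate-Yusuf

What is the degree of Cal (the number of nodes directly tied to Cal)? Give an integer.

1

Cal is directly tied to Ben. That is 1 neighbor, so the degree of Cal is 1.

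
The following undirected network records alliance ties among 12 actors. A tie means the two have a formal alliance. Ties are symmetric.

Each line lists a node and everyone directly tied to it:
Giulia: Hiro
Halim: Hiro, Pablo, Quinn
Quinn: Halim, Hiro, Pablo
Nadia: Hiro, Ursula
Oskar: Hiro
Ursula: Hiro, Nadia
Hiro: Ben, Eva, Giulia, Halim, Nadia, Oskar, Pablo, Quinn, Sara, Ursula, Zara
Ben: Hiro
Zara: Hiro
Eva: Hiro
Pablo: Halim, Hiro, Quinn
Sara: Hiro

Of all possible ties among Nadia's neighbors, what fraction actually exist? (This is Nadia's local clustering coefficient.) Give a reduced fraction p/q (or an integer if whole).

Nadia's neighbors: Hiro and Ursula (k = 2).
Possible neighbor pairs: C(2,2) = 1. Edges among them: Hiro–Ursula → e = 1.
Clustering(Nadia) = 1/1.

1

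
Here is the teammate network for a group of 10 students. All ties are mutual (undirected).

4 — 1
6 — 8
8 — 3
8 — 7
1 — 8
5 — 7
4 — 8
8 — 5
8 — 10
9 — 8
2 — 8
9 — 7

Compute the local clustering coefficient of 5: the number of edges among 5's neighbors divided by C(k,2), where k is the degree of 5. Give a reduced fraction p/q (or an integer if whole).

1

5's neighbors: 7 and 8 (k = 2).
Possible neighbor pairs: C(2,2) = 1. Edges among them: 7–8 → e = 1.
Clustering(5) = 1/1.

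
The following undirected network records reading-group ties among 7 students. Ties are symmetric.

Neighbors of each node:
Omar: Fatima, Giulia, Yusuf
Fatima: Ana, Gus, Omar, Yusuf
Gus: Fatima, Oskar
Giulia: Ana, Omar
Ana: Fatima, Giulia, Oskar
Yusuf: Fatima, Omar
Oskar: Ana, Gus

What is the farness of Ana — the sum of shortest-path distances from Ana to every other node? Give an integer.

Distances from Ana: Fatima:1, Giulia:1, Gus:2, Omar:2, Oskar:1, Yusuf:2.
Sum = 1 + 1 + 2 + 2 + 1 + 2 = 9.

9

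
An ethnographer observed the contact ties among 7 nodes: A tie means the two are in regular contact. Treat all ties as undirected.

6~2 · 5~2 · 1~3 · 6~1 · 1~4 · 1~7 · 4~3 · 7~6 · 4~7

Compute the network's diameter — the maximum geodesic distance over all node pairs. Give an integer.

4

Eccentricity of each node (its greatest distance to any other): 1:3, 2:3, 3:4, 4:4, 5:4, 6:2, 7:3.
The maximum eccentricity is 4, realized for instance by the pair 5–4 via 5 – 2 – 6 – 7 – 4. So the diameter is 4.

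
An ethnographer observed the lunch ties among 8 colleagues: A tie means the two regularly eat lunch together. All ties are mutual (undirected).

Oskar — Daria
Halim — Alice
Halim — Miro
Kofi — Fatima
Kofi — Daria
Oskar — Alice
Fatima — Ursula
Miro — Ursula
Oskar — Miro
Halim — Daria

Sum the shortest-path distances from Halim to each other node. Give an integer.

Distances from Halim: Alice:1, Daria:1, Fatima:3, Kofi:2, Miro:1, Oskar:2, Ursula:2.
Sum = 1 + 1 + 3 + 2 + 1 + 2 + 2 = 12.

12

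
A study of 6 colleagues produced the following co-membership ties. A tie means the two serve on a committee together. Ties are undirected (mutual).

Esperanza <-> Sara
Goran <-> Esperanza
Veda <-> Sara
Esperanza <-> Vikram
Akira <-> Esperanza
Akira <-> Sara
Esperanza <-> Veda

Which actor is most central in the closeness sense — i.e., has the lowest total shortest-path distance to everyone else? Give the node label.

Farness (sum of distances to all others) for each node — Akira:8, Esperanza:5, Goran:9, Sara:7, Veda:8, Vikram:9.
The smallest farness is 5, for Esperanza, so Esperanza has the highest closeness.

Esperanza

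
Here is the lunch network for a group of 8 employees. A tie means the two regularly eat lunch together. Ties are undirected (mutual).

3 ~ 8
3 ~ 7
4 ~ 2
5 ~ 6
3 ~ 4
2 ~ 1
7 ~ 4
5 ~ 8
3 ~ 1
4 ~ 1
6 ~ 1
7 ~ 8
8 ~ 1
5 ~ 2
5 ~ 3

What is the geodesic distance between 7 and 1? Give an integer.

One shortest route is 7 – 8 – 1, which uses 2 edges, and 7 and 1 are not directly tied, so nothing shorter exists. So d(7,1) = 2.

2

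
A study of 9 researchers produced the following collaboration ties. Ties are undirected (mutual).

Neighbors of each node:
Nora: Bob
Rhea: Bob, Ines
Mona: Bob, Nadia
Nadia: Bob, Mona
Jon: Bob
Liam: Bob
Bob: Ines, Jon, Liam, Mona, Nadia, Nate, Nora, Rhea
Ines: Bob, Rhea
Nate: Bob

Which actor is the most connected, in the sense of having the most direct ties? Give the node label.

Degrees — Bob:8, Ines:2, Jon:1, Liam:1, Mona:2, Nadia:2, Nate:1, Nora:1, Rhea:2.
The maximum is 8, attained only by Bob.

Bob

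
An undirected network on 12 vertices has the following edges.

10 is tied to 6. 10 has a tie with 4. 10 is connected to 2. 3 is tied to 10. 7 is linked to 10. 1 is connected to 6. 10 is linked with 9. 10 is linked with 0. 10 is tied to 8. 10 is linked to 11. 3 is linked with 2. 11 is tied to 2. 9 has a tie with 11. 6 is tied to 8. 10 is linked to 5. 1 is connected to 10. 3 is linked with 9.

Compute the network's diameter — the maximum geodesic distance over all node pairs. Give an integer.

2

Eccentricity of each node (its greatest distance to any other): 0:2, 1:2, 2:2, 3:2, 4:2, 5:2, 6:2, 7:2, 8:2, 9:2, 10:1, 11:2.
The maximum eccentricity is 2, realized for instance by the pair 7–6 via 7 – 10 – 6. So the diameter is 2.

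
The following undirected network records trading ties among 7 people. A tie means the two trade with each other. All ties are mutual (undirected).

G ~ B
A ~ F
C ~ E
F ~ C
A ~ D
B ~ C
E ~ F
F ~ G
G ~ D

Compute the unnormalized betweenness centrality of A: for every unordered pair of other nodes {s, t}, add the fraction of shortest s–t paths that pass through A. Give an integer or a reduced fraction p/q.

4/3

Pairs whose geodesics pass through A — C–D: 1/3; E–D: 1/2; F–D: 1/2.
All other pairs contribute 0.
Summing the contributions gives betweenness(A) = 4/3.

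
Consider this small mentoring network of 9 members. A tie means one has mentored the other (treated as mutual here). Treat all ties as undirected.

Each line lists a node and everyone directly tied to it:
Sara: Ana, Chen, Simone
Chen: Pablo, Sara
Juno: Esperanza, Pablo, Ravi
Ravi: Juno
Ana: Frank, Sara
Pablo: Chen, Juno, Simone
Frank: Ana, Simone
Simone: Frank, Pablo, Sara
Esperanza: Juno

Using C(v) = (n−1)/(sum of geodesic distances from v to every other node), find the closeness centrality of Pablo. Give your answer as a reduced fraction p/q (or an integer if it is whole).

Distances from Pablo: Ana:3, Chen:1, Esperanza:2, Frank:2, Juno:1, Ravi:2, Sara:2, Simone:1. Sum = 14.
n = 9, so closeness = 8/14 = 4/7.

4/7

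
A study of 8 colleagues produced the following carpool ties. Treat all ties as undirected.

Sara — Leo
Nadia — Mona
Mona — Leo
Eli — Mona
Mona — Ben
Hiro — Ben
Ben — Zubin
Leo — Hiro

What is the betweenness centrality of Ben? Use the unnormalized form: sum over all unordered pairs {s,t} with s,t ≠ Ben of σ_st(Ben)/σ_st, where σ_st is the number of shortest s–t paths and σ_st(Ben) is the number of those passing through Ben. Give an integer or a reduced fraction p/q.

15/2

Pairs whose geodesics pass through Ben — Zubin–Mona: 1; Zubin–Leo: 2/2; Zubin–Nadia: 1; Zubin–Eli: 1; Zubin–Sara: 2/2; Zubin–Hiro: 1; Mona–Hiro: 1/2; Nadia–Hiro: 1/2; Eli–Hiro: 1/2.
All other pairs contribute 0.
Summing the contributions gives betweenness(Ben) = 15/2.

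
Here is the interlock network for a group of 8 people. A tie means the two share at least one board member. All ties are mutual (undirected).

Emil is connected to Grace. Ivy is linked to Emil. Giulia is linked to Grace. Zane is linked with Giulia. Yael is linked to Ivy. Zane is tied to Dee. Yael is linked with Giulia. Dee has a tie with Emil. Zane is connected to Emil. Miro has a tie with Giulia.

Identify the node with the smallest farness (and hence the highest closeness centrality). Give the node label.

Farness (sum of distances to all others) for each node — Dee:14, Emil:11, Giulia:10, Grace:12, Ivy:13, Miro:16, Yael:13, Zane:11.
The smallest farness is 10, for Giulia, so Giulia has the highest closeness.

Giulia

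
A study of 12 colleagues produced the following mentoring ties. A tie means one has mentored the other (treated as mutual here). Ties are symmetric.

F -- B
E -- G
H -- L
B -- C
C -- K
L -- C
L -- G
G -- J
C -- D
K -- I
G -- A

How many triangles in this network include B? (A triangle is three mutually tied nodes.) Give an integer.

0

B's neighbors are C and F, but none of them are tied to each other, so no triangle contains B.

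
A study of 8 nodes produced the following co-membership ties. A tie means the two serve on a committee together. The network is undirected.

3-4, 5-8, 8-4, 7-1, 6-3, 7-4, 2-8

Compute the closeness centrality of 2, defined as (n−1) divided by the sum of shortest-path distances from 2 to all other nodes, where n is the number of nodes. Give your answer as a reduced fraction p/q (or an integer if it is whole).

7/19

Distances from 2: 1:4, 3:3, 4:2, 5:2, 6:4, 7:3, 8:1. Sum = 19.
n = 8, so closeness = 7/19.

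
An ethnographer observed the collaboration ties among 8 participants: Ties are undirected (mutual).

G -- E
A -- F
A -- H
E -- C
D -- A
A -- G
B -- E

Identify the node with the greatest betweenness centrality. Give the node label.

Unnormalized betweenness of each node: A:15, B:0, C:0, D:0, E:11, F:0, G:12, H:0.
A has the largest value, 15, making it the main broker — the node through which the most shortest paths run.

A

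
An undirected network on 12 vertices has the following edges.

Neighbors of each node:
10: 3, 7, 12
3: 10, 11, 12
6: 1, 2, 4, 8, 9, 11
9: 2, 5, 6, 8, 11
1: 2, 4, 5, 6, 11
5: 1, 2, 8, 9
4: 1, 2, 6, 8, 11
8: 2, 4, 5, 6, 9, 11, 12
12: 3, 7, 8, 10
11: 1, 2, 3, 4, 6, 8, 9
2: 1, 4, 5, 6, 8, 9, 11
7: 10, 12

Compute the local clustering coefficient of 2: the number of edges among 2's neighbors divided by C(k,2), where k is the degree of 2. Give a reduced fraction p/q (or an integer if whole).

5/7

2's neighbors: 1, 4, 5, 6, 8, 9, and 11 (k = 7).
Possible neighbor pairs: C(7,2) = 21. Edges among them: 1–4, 1–5, 1–6, 1–11, 4–6, 4–8, 4–11, 5–8, 5–9, 6–8, 6–9, 6–11, 8–9, 8–11, 9–11 → e = 15.
Clustering(2) = 15/21 = 5/7.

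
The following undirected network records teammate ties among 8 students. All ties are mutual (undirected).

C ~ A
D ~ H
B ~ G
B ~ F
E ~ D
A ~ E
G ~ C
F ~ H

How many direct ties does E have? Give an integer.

E is directly tied to A and D. That is 2 neighbors, so the degree of E is 2.

2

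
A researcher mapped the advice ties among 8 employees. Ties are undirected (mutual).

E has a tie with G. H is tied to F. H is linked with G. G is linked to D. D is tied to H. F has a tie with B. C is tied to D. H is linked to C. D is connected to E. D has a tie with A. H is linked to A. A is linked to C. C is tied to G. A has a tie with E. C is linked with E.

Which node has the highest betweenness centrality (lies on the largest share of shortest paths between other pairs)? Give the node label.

Unnormalized betweenness of each node: A:3/4, B:0, C:1, D:1, E:1/4, F:6, G:3/4, H:41/4.
H has the largest value, 41/4, making it the main broker — the node through which the most shortest paths run.

H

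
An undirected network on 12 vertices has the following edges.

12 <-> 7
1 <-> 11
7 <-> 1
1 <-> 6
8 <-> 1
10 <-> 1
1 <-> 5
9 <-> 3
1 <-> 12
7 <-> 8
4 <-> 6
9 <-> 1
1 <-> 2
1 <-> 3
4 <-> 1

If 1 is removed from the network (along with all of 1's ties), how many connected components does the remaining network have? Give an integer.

7

Without 1, the remaining ties split the others into: {11}; {7, 8, 12}; {3, 9}; {2}; {4, 6}; {5}; {10}.
That's 7 separate components.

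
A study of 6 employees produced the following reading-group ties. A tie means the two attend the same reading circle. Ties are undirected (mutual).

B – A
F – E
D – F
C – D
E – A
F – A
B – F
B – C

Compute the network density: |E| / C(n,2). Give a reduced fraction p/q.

There are 8 edges and 6 nodes, so the maximum possible is C(6,2) = 15.
Density = 8/15.

8/15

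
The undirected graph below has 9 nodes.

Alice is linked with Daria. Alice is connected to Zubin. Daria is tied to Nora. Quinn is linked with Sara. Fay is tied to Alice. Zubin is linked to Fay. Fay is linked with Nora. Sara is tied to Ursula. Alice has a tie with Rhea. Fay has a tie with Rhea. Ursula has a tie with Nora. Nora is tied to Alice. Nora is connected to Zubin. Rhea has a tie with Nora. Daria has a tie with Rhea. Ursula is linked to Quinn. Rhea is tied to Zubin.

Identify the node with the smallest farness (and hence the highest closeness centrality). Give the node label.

Nora

Farness (sum of distances to all others) for each node — Alice:13, Daria:15, Fay:14, Nora:10, Quinn:19, Rhea:13, Sara:19, Ursula:13, Zubin:14.
The smallest farness is 10, for Nora, so Nora has the highest closeness.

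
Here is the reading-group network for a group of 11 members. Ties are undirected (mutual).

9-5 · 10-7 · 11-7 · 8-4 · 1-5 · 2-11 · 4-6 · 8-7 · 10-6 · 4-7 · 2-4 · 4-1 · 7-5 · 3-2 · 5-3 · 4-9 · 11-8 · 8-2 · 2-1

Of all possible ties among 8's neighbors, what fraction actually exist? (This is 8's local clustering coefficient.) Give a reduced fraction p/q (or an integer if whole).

2/3

8's neighbors: 2, 4, 7, and 11 (k = 4).
Possible neighbor pairs: C(4,2) = 6. Edges among them: 2–4, 2–11, 4–7, 7–11 → e = 4.
Clustering(8) = 4/6 = 2/3.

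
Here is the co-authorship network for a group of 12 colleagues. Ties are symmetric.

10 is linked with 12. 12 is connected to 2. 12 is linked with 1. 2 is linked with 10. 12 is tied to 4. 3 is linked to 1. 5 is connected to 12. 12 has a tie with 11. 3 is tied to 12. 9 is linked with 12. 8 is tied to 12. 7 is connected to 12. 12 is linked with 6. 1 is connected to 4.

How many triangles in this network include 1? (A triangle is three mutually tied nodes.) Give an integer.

1's neighbors: 3, 4, and 12.
Neighbor pairs that are themselves tied: 1–3–12; 1–4–12. Each forms one triangle with 1, for 2 in total.

2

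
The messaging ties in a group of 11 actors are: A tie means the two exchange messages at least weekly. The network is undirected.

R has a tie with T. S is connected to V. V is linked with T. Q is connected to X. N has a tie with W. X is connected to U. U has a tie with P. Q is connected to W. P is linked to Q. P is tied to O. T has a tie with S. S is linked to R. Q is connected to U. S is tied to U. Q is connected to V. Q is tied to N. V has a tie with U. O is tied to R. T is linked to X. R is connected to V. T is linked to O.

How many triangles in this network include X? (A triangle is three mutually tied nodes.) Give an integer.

X's neighbors: Q, T, and U.
Neighbor pairs that are themselves tied: X–Q–U. Each forms one triangle with X, for 1 in total.

1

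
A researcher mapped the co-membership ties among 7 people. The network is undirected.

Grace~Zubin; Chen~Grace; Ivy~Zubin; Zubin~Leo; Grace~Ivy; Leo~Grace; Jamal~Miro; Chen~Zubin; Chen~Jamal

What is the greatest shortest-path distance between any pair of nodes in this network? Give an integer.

Eccentricity of each node (its greatest distance to any other): Chen:2, Grace:3, Ivy:4, Jamal:3, Leo:4, Miro:4, Zubin:3.
The maximum eccentricity is 4, realized for instance by the pair Leo–Miro via Leo – Grace – Chen – Jamal – Miro. So the diameter is 4.

4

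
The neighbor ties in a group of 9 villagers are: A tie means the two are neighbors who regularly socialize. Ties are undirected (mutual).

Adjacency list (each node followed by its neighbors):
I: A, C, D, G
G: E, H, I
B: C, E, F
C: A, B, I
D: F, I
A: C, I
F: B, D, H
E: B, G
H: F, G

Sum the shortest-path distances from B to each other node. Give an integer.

Distances from B: A:2, C:1, D:2, E:1, F:1, G:2, H:2, I:2.
Sum = 2 + 1 + 2 + 1 + 1 + 2 + 2 + 2 = 13.

13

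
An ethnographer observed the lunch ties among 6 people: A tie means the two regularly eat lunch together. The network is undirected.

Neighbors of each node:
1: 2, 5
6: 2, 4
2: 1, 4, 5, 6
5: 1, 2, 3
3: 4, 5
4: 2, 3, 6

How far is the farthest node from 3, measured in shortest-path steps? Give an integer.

2

Distances from 3: 1:2, 2:2, 4:1, 5:1, 6:2.
The largest is 2 (to 1, 2, and 6), so the eccentricity of 3 is 2.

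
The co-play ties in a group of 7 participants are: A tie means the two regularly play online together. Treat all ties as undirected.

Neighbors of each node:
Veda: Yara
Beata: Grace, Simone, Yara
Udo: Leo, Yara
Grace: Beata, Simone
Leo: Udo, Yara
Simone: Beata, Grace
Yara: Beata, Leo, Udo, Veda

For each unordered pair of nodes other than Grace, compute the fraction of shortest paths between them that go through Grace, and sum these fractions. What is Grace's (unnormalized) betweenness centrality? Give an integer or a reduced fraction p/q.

0

No shortest path between any pair of other nodes passes through Grace.
Summing the contributions gives betweenness(Grace) = 0.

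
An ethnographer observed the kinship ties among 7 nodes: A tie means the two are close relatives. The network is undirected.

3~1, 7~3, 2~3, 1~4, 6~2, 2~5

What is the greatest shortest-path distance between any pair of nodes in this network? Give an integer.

Eccentricity of each node (its greatest distance to any other): 1:3, 2:3, 3:2, 4:4, 5:4, 6:4, 7:3.
The maximum eccentricity is 4, realized for instance by the pair 6–4 via 6 – 2 – 3 – 1 – 4. So the diameter is 4.

4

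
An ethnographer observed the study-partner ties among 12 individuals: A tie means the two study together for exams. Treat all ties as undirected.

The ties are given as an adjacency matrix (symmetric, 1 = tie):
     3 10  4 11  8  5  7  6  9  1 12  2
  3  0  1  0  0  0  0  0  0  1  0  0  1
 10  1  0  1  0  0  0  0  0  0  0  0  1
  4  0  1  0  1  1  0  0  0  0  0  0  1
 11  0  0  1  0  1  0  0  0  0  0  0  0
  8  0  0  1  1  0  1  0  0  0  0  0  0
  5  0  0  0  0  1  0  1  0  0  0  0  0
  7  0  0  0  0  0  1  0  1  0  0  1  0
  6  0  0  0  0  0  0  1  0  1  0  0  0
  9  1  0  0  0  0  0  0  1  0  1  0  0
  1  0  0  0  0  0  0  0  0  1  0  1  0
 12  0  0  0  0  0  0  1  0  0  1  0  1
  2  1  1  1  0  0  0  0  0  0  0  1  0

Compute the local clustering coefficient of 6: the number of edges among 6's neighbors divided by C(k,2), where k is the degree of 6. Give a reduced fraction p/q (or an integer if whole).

0

6's neighbors: 7 and 9 (k = 2).
Possible neighbor pairs: C(2,2) = 1. Edges among them: none → e = 0.
Clustering(6) = 0/1.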